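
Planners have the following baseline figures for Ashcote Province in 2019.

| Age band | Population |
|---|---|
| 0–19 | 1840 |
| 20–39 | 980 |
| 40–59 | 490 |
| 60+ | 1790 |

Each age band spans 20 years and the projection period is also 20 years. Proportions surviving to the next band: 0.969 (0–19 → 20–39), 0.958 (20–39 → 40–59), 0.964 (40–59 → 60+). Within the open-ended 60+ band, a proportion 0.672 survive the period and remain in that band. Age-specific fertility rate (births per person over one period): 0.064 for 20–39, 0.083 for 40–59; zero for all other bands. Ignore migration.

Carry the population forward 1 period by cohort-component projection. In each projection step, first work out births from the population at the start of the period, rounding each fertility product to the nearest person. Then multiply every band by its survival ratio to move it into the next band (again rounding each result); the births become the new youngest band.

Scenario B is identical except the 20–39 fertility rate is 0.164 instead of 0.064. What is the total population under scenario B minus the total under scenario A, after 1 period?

98

Call the bands 1 to 4, youngest first.
[period 1]
Births: 980 * 0.064 = 63  |  490 * 0.083 = 41 — total 104
Band 2: 1840 * 0.969 = 1783
Band 3: 980 * 0.958 = 939
Band 4: 490 * 0.964 + 1790 * 0.672 = 472 + 1203 = 1675
End of period: [104, 1783, 939, 1675]
Scenario A total after 1 period: 4501
Scenario B projection —
[period 1]
Births: 980 * 0.164 = 161  |  490 * 0.083 = 41 — total 202
Band 2: 1840 * 0.969 = 1783
Band 3: 980 * 0.958 = 939
Band 4: 490 * 0.964 + 1790 * 0.672 = 472 + 1203 = 1675
End of period: [202, 1783, 939, 1675]
Scenario B total after 1 period: 4599
Difference B − A = 4599 − 4501 = 98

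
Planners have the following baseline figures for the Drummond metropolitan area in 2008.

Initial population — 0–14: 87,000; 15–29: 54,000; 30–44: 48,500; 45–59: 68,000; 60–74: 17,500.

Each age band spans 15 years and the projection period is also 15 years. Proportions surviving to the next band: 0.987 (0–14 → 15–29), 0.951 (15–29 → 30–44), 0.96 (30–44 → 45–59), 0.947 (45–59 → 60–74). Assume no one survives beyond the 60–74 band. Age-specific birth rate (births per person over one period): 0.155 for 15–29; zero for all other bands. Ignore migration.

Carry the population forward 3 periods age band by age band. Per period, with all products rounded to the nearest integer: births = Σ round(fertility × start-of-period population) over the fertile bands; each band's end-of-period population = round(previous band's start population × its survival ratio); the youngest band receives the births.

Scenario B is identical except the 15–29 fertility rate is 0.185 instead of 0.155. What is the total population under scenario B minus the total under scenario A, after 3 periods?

Let group 1 be 0–14 through group 5 = 60–74.
Period 1.
Births: 54000 * 0.155 = 8370
Group 2: 87000 * 0.987 = 85869
Group 3: 54000 * 0.951 = 51354
Group 4: 48500 * 0.96 = 46560
Group 5: 68000 * 0.947 = 64396
→ [8370, 85869, 51354, 46560, 64396]
Period 2.
Births: 85869 * 0.155 = 13310
Group 2: 8370 * 0.987 = 8261
Group 3: 85869 * 0.951 = 81661
Group 4: 51354 * 0.96 = 49300
Group 5: 46560 * 0.947 = 44092
→ [13310, 8261, 81661, 49300, 44092]
Period 3.
Births: 8261 * 0.155 = 1280
Group 2: 13310 * 0.987 = 13137
Group 3: 8261 * 0.951 = 7856
Group 4: 81661 * 0.96 = 78395
Group 5: 49300 * 0.947 = 46687
→ [1280, 13137, 7856, 78395, 46687]
Scenario A total after 3 periods: 147355
Scenario B projection —
Period 1.
Births: 54000 * 0.185 = 9990
Group 2: 87000 * 0.987 = 85869
Group 3: 54000 * 0.951 = 51354
Group 4: 48500 * 0.96 = 46560
Group 5: 68000 * 0.947 = 64396
→ [9990, 85869, 51354, 46560, 64396]
Period 2.
Births: 85869 * 0.185 = 15886
Group 2: 9990 * 0.987 = 9860
Group 3: 85869 * 0.951 = 81661
Group 4: 51354 * 0.96 = 49300
Group 5: 46560 * 0.947 = 44092
→ [15886, 9860, 81661, 49300, 44092]
Period 3.
Births: 9860 * 0.185 = 1824
Group 2: 15886 * 0.987 = 15679
Group 3: 9860 * 0.951 = 9377
Group 4: 81661 * 0.96 = 78395
Group 5: 49300 * 0.947 = 46687
→ [1824, 15679, 9377, 78395, 46687]
Scenario B total after 3 periods: 151962
Difference B − A = 151962 − 147355 = 4607

4607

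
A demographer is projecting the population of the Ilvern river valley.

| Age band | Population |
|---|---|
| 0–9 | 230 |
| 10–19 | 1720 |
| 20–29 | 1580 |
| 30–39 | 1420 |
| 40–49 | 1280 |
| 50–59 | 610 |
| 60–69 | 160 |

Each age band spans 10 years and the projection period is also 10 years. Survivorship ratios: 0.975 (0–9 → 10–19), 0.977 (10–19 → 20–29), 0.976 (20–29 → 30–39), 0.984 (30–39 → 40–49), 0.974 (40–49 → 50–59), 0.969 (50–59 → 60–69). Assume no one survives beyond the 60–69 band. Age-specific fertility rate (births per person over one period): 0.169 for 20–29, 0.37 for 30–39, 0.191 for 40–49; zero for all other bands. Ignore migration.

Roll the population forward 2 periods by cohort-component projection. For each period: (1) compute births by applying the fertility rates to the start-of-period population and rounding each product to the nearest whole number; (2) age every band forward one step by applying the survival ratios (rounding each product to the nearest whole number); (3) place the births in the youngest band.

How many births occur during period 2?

1122

Period 1:
Births: 1580 × 0.169 = 267  |  1420 × 0.37 = 525  |  1280 × 0.191 = 244 → 1036
10–19: 230 × 0.975 = 224
20–29: 1720 × 0.977 = 1680
30–39: 1580 × 0.976 = 1542
40–49: 1420 × 0.984 = 1397
50–59: 1280 × 0.974 = 1247
60–69: 610 × 0.969 = 591
Giving 1036 / 224 / 1680 / 1542 / 1397 / 1247 / 591.
Period 2:
Births: 1680 × 0.169 = 284  |  1542 × 0.37 = 571  |  1397 × 0.191 = 267 → 1122
10–19: 1036 × 0.975 = 1010
20–29: 224 × 0.977 = 219
30–39: 1680 × 0.976 = 1640
40–49: 1542 × 0.984 = 1517
50–59: 1397 × 0.974 = 1361
60–69: 1247 × 0.969 = 1208
Giving 1122 / 1010 / 219 / 1640 / 1517 / 1361 / 1208.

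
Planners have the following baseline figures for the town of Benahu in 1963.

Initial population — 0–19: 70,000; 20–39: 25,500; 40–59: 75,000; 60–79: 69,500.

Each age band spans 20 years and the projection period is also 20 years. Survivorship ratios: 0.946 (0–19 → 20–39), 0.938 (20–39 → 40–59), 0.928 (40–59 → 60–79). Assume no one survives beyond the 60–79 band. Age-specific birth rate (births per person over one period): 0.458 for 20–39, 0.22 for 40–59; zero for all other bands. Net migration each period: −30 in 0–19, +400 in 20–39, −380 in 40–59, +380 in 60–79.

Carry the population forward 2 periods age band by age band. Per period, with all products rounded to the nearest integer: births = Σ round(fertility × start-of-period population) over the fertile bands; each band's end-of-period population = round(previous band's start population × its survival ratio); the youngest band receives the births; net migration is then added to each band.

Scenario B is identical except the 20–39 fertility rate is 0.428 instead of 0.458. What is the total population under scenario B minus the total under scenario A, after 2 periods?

-2723

After projecting period 1:
Births: 25500 * 0.458 = 11679  |  75000 * 0.22 = 16500 ⇒ total 28179
20–39: 70000 * 0.946 = 66220
40–59: 25500 * 0.938 = 23919
60–79: 75000 * 0.928 = 69600
Net migration: 0–19 − 30 → 28149; 20–39 + 400 → 66620; 40–59 − 380 → 23539; 60–79 + 380 → 69980
End of period: [28149, 66620, 23539, 69980]
After projecting period 2:
Births: 66620 * 0.458 = 30512  |  23539 * 0.22 = 5179 ⇒ total 35691
20–39: 28149 * 0.946 = 26629
40–59: 66620 * 0.938 = 62490
60–79: 23539 * 0.928 = 21844
Net migration: 0–19 − 30 → 35661; 20–39 + 400 → 27029; 40–59 − 380 → 62110; 60–79 + 380 → 22224
End of period: [35661, 27029, 62110, 22224]
Scenario A total after 2 periods: 147024
Scenario B projection —
After projecting period 1:
Births: 25500 * 0.428 = 10914  |  75000 * 0.22 = 16500 ⇒ total 27414
20–39: 70000 * 0.946 = 66220
40–59: 25500 * 0.938 = 23919
60–79: 75000 * 0.928 = 69600
Net migration: 0–19 − 30 → 27384; 20–39 + 400 → 66620; 40–59 − 380 → 23539; 60–79 + 380 → 69980
End of period: [27384, 66620, 23539, 69980]
After projecting period 2:
Births: 66620 * 0.428 = 28513  |  23539 * 0.22 = 5179 ⇒ total 33692
20–39: 27384 * 0.946 = 25905
40–59: 66620 * 0.938 = 62490
60–79: 23539 * 0.928 = 21844
Net migration: 0–19 − 30 → 33662; 20–39 + 400 → 26305; 40–59 − 380 → 62110; 60–79 + 380 → 22224
End of period: [33662, 26305, 62110, 22224]
Scenario B total after 2 periods: 144301
Difference B − A = 144301 − 147024 = -2723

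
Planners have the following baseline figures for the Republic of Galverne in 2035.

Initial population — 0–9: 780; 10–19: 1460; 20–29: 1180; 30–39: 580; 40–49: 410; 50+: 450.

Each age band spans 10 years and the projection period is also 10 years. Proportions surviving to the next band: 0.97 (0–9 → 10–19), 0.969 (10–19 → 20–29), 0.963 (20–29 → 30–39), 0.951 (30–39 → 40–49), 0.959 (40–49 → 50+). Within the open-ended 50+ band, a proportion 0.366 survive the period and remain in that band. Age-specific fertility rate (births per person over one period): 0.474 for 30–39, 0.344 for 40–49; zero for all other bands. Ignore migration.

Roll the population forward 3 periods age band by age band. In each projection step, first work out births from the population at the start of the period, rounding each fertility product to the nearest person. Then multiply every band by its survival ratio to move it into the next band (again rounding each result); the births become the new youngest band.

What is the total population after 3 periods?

5422

Period 1:
Births: 580 × 0.474 = 275, 410 × 0.344 = 141 ⇒ total 416
10–19: 780 × 0.97 = 757
20–29: 1460 × 0.969 = 1415
30–39: 1180 × 0.963 = 1136
40–49: 580 × 0.951 = 552
50+: 410 × 0.959 + 450 × 0.366 = 393 + 165 = 558
Giving 416 / 757 / 1415 / 1136 / 552 / 558.
Period 2:
Births: 1136 × 0.474 = 538, 552 × 0.344 = 190 ⇒ total 728
10–19: 416 × 0.97 = 404
20–29: 757 × 0.969 = 734
30–39: 1415 × 0.963 = 1363
40–49: 1136 × 0.951 = 1080
50+: 552 × 0.959 + 558 × 0.366 = 529 + 204 = 733
Giving 728 / 404 / 734 / 1363 / 1080 / 733.
Period 3:
Births: 1363 × 0.474 = 646, 1080 × 0.344 = 372 ⇒ total 1018
10–19: 728 × 0.97 = 706
20–29: 404 × 0.969 = 391
30–39: 734 × 0.963 = 707
40–49: 1363 × 0.951 = 1296
50+: 1080 × 0.959 + 733 × 0.366 = 1036 + 268 = 1304
Giving 1018 / 706 / 391 / 707 / 1296 / 1304.
Total after period 3: 1018 + 706 + 391 + 707 + 1296 + 1304 = 5422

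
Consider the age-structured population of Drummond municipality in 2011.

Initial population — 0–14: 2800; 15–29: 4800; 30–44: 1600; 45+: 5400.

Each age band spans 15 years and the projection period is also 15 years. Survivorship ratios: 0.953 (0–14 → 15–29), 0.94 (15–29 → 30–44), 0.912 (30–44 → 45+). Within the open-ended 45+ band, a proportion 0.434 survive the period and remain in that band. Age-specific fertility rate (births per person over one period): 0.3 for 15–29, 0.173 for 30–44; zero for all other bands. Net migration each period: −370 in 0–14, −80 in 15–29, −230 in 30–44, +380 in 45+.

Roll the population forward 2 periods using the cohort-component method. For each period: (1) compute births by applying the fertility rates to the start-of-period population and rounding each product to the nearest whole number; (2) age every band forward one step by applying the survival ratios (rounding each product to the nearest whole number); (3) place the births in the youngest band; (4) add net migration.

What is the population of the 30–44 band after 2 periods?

Period 1:
Births: 4800 × 0.3 = 1440 ; 1600 × 0.173 = 277 — total 1717
15–29: 2800 × 0.953 = 2668
30–44: 4800 × 0.94 = 4512
45+: 1600 × 0.912 + 5400 × 0.434 = 1459 + 2344 = 3803
Net migration: 0–14 − 370 → 1347; 15–29 − 80 → 2588; 30–44 − 230 → 4282; 45+ + 380 → 4183
End of period: [1347, 2588, 4282, 4183]
Period 2:
Births: 2588 × 0.3 = 776 ; 4282 × 0.173 = 741 — total 1517
15–29: 1347 × 0.953 = 1284
30–44: 2588 × 0.94 = 2433
45+: 4282 × 0.912 + 4183 × 0.434 = 3905 + 1815 = 5720
Net migration: 0–14 − 370 → 1147; 15–29 − 80 → 1204; 30–44 − 230 → 2203; 45+ + 380 → 6100
End of period: [1147, 1204, 2203, 6100]

2203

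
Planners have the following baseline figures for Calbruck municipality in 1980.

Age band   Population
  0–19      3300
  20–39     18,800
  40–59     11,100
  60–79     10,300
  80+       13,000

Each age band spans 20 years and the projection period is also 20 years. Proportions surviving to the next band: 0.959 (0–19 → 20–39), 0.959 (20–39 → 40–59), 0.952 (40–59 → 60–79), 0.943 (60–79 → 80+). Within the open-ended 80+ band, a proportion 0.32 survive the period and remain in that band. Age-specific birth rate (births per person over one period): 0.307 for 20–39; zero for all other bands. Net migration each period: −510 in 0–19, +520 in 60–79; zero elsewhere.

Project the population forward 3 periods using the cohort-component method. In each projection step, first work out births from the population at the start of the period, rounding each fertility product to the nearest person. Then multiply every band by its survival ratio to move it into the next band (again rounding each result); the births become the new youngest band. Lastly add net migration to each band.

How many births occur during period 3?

After projecting period 1:
Births: 18800 * 0.307 = 5772
20–39: 3300 * 0.959 = 3165
40–59: 18800 * 0.959 = 18029
60–79: 11100 * 0.952 = 10567
80+: 10300 * 0.943 + 13000 * 0.32 = 9713 + 4160 = 13873
Net migration: 0–19 − 510 → 5262; 60–79 + 520 → 11087
Population now: 0–19=5262, 20–39=3165, 40–59=18029, 60–79=11087, 80+=13873
After projecting period 2:
Births: 3165 * 0.307 = 972
20–39: 5262 * 0.959 = 5046
40–59: 3165 * 0.959 = 3035
60–79: 18029 * 0.952 = 17164
80+: 11087 * 0.943 + 13873 * 0.32 = 10455 + 4439 = 14894
Net migration: 0–19 − 510 → 462; 60–79 + 520 → 17684
Population now: 0–19=462, 20–39=5046, 40–59=3035, 60–79=17684, 80+=14894
After projecting period 3:
Births: 5046 * 0.307 = 1549
20–39: 462 * 0.959 = 443
40–59: 5046 * 0.959 = 4839
60–79: 3035 * 0.952 = 2889
80+: 17684 * 0.943 + 14894 * 0.32 = 16676 + 4766 = 21442
Net migration: 0–19 − 510 → 1039; 60–79 + 520 → 3409
Population now: 0–19=1039, 20–39=443, 40–59=4839, 60–79=3409, 80+=21442

1549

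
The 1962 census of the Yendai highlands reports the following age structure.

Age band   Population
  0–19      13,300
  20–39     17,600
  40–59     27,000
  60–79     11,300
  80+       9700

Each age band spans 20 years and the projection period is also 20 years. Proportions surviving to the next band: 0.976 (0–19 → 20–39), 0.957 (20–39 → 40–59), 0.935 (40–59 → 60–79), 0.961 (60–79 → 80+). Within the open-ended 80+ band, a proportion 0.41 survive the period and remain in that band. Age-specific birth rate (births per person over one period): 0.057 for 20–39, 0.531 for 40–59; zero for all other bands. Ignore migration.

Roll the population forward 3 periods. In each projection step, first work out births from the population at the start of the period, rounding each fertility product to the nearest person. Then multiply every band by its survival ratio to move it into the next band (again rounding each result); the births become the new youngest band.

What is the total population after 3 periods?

70421

(Bands numbered youngest = 1 to oldest = 5.)
After projecting period 1:
Births: 17600 × 0.057 = 1003  |  27000 × 0.531 = 14337 → 15340
Band 2: 13300 × 0.976 = 12981
Band 3: 17600 × 0.957 = 16843
Band 4: 27000 × 0.935 = 25245
Band 5: 11300 × 0.961 + 9700 × 0.41 = 10859 + 3977 = 14836
→ [15340, 12981, 16843, 25245, 14836]
After projecting period 2:
Births: 12981 × 0.057 = 740  |  16843 × 0.531 = 8944 → 9684
Band 2: 15340 × 0.976 = 14972
Band 3: 12981 × 0.957 = 12423
Band 4: 16843 × 0.935 = 15748
Band 5: 25245 × 0.961 + 14836 × 0.41 = 24260 + 6083 = 30343
→ [9684, 14972, 12423, 15748, 30343]
After projecting period 3:
Births: 14972 × 0.057 = 853  |  12423 × 0.531 = 6597 → 7450
Band 2: 9684 × 0.976 = 9452
Band 3: 14972 × 0.957 = 14328
Band 4: 12423 × 0.935 = 11616
Band 5: 15748 × 0.961 + 30343 × 0.41 = 15134 + 12441 = 27575
→ [7450, 9452, 14328, 11616, 27575]
Total after period 3: 7450 + 9452 + 14328 + 11616 + 27575 = 70421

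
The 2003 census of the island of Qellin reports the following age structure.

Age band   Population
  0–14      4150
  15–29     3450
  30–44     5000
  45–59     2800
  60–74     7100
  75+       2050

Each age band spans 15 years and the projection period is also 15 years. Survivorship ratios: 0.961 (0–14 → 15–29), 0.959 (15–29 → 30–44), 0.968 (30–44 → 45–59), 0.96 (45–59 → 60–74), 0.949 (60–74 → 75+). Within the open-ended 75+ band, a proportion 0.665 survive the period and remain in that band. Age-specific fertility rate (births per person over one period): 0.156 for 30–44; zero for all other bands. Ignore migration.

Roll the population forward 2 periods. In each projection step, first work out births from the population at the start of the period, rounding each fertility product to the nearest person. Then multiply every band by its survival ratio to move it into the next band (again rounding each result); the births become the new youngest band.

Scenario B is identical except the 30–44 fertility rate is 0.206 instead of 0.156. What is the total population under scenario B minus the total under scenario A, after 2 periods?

406

— Period 1 —
Births: 5000 × 0.156 = 780
15–29: 4150 × 0.961 = 3988
30–44: 3450 × 0.959 = 3309
45–59: 5000 × 0.968 = 4840
60–74: 2800 × 0.96 = 2688
75+: 7100 × 0.949 + 2050 × 0.665 = 6738 + 1363 = 8101
Giving 780 / 3988 / 3309 / 4840 / 2688 / 8101.
— Period 2 —
Births: 3309 × 0.156 = 516
15–29: 780 × 0.961 = 750
30–44: 3988 × 0.959 = 3824
45–59: 3309 × 0.968 = 3203
60–74: 4840 × 0.96 = 4646
75+: 2688 × 0.949 + 8101 × 0.665 = 2551 + 5387 = 7938
Giving 516 / 750 / 3824 / 3203 / 4646 / 7938.
Scenario A total after 2 periods: 20877
Scenario B projection —
— Period 1 —
Births: 5000 × 0.206 = 1030
15–29: 4150 × 0.961 = 3988
30–44: 3450 × 0.959 = 3309
45–59: 5000 × 0.968 = 4840
60–74: 2800 × 0.96 = 2688
75+: 7100 × 0.949 + 2050 × 0.665 = 6738 + 1363 = 8101
Giving 1030 / 3988 / 3309 / 4840 / 2688 / 8101.
— Period 2 —
Births: 3309 × 0.206 = 682
15–29: 1030 × 0.961 = 990
30–44: 3988 × 0.959 = 3824
45–59: 3309 × 0.968 = 3203
60–74: 4840 × 0.96 = 4646
75+: 2688 × 0.949 + 8101 × 0.665 = 2551 + 5387 = 7938
Giving 682 / 990 / 3824 / 3203 / 4646 / 7938.
Scenario B total after 2 periods: 21283
Difference B − A = 21283 − 20877 = 406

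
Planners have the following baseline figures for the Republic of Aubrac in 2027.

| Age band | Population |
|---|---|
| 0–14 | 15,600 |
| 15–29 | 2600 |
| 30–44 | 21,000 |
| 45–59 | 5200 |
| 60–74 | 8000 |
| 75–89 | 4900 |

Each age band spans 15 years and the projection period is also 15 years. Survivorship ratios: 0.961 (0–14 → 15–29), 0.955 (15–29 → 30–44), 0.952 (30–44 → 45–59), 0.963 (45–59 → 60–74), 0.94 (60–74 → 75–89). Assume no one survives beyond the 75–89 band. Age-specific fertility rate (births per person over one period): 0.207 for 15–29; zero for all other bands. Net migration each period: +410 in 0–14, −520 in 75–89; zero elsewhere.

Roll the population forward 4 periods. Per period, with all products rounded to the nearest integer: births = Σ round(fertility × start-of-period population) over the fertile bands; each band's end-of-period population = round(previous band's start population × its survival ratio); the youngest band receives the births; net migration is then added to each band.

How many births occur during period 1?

Period 1:
Births: 2600 * 0.207 = 538
15–29: 15600 * 0.961 = 14992
30–44: 2600 * 0.955 = 2483
45–59: 21000 * 0.952 = 19992
60–74: 5200 * 0.963 = 5008
75–89: 8000 * 0.94 = 7520
Net migration: 0–14 + 410 → 948; 75–89 − 520 → 7000
End of period: [948, 14992, 2483, 19992, 5008, 7000]

538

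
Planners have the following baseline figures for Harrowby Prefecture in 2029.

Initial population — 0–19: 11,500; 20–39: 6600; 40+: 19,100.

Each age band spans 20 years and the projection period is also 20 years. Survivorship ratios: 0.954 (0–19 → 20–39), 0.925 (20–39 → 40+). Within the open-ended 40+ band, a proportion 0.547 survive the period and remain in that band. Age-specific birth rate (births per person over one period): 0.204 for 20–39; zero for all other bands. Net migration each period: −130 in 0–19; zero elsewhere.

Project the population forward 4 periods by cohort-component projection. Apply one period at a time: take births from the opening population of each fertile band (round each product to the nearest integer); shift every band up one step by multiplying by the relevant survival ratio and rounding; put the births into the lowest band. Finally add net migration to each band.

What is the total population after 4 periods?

Numbering the groups 1..3 from youngest to oldest:
After projecting period 1:
Births: 6600 × 0.204 = 1346
Group 2: 11500 × 0.954 = 10971
Group 3: 6600 × 0.925 + 19100 × 0.547 = 6105 + 10448 = 16553
Net migration: Group 1 − 130 → 1216
End of period: [1216, 10971, 16553]
After projecting period 2:
Births: 10971 × 0.204 = 2238
Group 2: 1216 × 0.954 = 1160
Group 3: 10971 × 0.925 + 16553 × 0.547 = 10148 + 9054 = 19202
Net migration: Group 1 − 130 → 2108
End of period: [2108, 1160, 19202]
After projecting period 3:
Births: 1160 × 0.204 = 237
Group 2: 2108 × 0.954 = 2011
Group 3: 1160 × 0.925 + 19202 × 0.547 = 1073 + 10503 = 11576
Net migration: Group 1 − 130 → 107
End of period: [107, 2011, 11576]
After projecting period 4:
Births: 2011 × 0.204 = 410
Group 2: 107 × 0.954 = 102
Group 3: 2011 × 0.925 + 11576 × 0.547 = 1860 + 6332 = 8192
Net migration: Group 1 − 130 → 280
End of period: [280, 102, 8192]
Total after period 4: 280 + 102 + 8192 = 8574

8574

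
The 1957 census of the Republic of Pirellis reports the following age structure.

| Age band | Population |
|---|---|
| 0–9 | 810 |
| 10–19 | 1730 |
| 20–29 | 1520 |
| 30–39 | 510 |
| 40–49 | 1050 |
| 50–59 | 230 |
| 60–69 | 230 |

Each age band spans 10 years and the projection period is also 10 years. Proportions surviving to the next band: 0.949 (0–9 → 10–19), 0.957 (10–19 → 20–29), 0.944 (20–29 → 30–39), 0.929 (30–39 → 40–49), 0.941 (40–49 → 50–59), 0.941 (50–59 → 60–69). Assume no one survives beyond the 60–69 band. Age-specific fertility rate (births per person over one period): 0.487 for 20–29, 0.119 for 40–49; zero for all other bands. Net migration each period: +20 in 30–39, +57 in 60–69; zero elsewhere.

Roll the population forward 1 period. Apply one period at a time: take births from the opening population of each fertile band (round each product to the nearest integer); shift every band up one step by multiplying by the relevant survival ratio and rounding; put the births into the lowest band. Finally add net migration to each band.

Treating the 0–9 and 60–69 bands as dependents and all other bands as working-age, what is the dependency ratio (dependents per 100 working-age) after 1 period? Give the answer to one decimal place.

21.3

(Bands numbered youngest = 1 to oldest = 7.)
[period 1]
Births: 1520 * 0.487 = 740 ; 1050 * 0.119 = 125 ⇒ total 865
Band 2: 810 * 0.949 = 769
Band 3: 1730 * 0.957 = 1656
Band 4: 1520 * 0.944 = 1435
Band 5: 510 * 0.929 = 474
Band 6: 1050 * 0.941 = 988
Band 7: 230 * 0.941 = 216
Net migration: Band 4 + 20 → 1455; Band 7 + 57 → 273
→ [865, 769, 1656, 1455, 474, 988, 273]
Dependents (band 0–9 + band 60–69) = 865 + 273 = 1138; working-age = 5342; ratio = 1138/5342 × 100 = 21.3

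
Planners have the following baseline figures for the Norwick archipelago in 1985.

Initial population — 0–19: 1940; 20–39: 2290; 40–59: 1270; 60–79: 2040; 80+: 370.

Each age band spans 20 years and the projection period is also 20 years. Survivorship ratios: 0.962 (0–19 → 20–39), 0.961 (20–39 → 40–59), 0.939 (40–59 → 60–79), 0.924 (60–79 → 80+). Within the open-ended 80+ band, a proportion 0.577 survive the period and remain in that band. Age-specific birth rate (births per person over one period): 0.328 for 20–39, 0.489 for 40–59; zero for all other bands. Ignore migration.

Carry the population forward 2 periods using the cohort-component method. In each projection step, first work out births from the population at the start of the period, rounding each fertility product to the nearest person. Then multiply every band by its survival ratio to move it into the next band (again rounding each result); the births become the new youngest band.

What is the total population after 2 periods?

Numbering the groups 1..5 from youngest to oldest:
Period 1:
Births: 2290 × 0.328 = 751  |  1270 × 0.489 = 621 ⇒ total 1372
Group 2: 1940 × 0.962 = 1866
Group 3: 2290 × 0.961 = 2201
Group 4: 1270 × 0.939 = 1193
Group 5: 2040 × 0.924 + 370 × 0.577 = 1885 + 213 = 2098
Population now: 0–19=1372, 20–39=1866, 40–59=2201, 60–79=1193, 80+=2098
Period 2:
Births: 1866 × 0.328 = 612  |  2201 × 0.489 = 1076 ⇒ total 1688
Group 2: 1372 × 0.962 = 1320
Group 3: 1866 × 0.961 = 1793
Group 4: 2201 × 0.939 = 2067
Group 5: 1193 × 0.924 + 2098 × 0.577 = 1102 + 1211 = 2313
Population now: 0–19=1688, 20–39=1320, 40–59=1793, 60–79=2067, 80+=2313
Total after period 2: 1688 + 1320 + 1793 + 2067 + 2313 = 9181

9181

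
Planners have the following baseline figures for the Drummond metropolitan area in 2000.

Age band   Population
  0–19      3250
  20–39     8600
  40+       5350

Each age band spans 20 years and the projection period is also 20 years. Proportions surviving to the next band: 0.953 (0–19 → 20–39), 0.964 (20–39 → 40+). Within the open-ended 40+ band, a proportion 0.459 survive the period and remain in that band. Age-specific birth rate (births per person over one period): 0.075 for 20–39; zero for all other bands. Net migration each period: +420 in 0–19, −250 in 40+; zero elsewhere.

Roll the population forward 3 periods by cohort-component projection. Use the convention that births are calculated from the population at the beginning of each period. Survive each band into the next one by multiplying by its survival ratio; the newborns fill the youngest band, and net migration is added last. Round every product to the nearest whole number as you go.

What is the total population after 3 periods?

Let group 1 be 0–19 through group 3 = 40+.
Period 1.
Births: 8600 * 0.075 = 645
Group 2: 3250 * 0.953 = 3097
Group 3: 8600 * 0.964 + 5350 * 0.459 = 8290 + 2456 = 10746
Net migration: Group 1 + 420 → 1065; Group 3 − 250 → 10496
→ [1065, 3097, 10496]
Period 2.
Births: 3097 * 0.075 = 232
Group 2: 1065 * 0.953 = 1015
Group 3: 3097 * 0.964 + 10496 * 0.459 = 2986 + 4818 = 7804
Net migration: Group 1 + 420 → 652; Group 3 − 250 → 7554
→ [652, 1015, 7554]
Period 3.
Births: 1015 * 0.075 = 76
Group 2: 652 * 0.953 = 621
Group 3: 1015 * 0.964 + 7554 * 0.459 = 978 + 3467 = 4445
Net migration: Group 1 + 420 → 496; Group 3 − 250 → 4195
→ [496, 621, 4195]
Total after period 3: 496 + 621 + 4195 = 5312

5312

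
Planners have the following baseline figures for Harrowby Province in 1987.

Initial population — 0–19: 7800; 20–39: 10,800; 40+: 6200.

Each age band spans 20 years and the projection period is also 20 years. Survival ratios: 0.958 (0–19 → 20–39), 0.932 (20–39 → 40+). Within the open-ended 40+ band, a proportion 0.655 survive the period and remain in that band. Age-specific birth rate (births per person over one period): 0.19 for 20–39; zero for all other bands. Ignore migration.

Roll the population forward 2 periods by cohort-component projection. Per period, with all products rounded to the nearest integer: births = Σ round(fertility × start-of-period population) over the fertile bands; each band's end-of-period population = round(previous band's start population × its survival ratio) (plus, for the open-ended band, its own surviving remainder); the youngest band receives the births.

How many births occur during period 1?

— Period 1 —
Births: 10800 × 0.19 = 2052
20–39: 7800 × 0.958 = 7472
40+: 10800 × 0.932 + 6200 × 0.655 = 10066 + 4061 = 14127
Population now: 0–19=2052, 20–39=7472, 40+=14127

2052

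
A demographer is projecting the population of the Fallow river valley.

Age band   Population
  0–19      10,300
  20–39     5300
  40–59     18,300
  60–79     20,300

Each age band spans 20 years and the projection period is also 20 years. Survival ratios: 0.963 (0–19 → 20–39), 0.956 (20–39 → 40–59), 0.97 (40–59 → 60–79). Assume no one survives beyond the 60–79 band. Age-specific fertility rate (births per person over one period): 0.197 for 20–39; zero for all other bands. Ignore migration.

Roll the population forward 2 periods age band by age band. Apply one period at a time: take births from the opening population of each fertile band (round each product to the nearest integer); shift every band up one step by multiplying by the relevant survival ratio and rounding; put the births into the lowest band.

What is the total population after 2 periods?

— Period 1 —
Births: 5300 × 0.197 = 1044
20–39: 10300 × 0.963 = 9919
40–59: 5300 × 0.956 = 5067
60–79: 18300 × 0.97 = 17751
End of period: [1044, 9919, 5067, 17751]
— Period 2 —
Births: 9919 × 0.197 = 1954
20–39: 1044 × 0.963 = 1005
40–59: 9919 × 0.956 = 9483
60–79: 5067 × 0.97 = 4915
End of period: [1954, 1005, 9483, 4915]
Total after period 2: 1954 + 1005 + 9483 + 4915 = 17357

17357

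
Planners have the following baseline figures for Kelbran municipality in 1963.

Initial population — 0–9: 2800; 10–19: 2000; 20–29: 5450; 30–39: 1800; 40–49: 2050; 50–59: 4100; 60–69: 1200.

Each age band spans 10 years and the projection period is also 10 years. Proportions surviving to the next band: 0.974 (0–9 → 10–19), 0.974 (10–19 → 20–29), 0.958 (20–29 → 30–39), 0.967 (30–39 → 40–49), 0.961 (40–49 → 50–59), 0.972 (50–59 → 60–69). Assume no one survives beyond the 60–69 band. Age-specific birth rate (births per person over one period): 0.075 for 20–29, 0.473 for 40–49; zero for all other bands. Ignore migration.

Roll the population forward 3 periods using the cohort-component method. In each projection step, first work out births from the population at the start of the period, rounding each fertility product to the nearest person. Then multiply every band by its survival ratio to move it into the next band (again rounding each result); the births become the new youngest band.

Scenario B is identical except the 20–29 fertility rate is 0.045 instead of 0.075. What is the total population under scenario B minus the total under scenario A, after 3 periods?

-292

Let band 1 be 0–9 through band 7 = 60–69.
— Period 1 —
Births: 5450 * 0.075 = 409  |  2050 * 0.473 = 970 — total 1379
Band 2: 2800 * 0.974 = 2727
Band 3: 2000 * 0.974 = 1948
Band 4: 5450 * 0.958 = 5221
Band 5: 1800 * 0.967 = 1741
Band 6: 2050 * 0.961 = 1970
Band 7: 4100 * 0.972 = 3985
Population now: 0–9=1379, 10–19=2727, 20–29=1948, 30–39=5221, 40–49=1741, 50–59=1970, 60–69=3985
— Period 2 —
Births: 1948 * 0.075 = 146  |  1741 * 0.473 = 823 — total 969
Band 2: 1379 * 0.974 = 1343
Band 3: 2727 * 0.974 = 2656
Band 4: 1948 * 0.958 = 1866
Band 5: 5221 * 0.967 = 5049
Band 6: 1741 * 0.961 = 1673
Band 7: 1970 * 0.972 = 1915
Population now: 0–9=969, 10–19=1343, 20–29=2656, 30–39=1866, 40–49=5049, 50–59=1673, 60–69=1915
— Period 3 —
Births: 2656 * 0.075 = 199  |  5049 * 0.473 = 2388 — total 2587
Band 2: 969 * 0.974 = 944
Band 3: 1343 * 0.974 = 1308
Band 4: 2656 * 0.958 = 2544
Band 5: 1866 * 0.967 = 1804
Band 6: 5049 * 0.961 = 4852
Band 7: 1673 * 0.972 = 1626
Population now: 0–9=2587, 10–19=944, 20–29=1308, 30–39=2544, 40–49=1804, 50–59=4852, 60–69=1626
Scenario A total after 3 periods: 15665
Scenario B projection —
— Period 1 —
Births: 5450 * 0.045 = 245  |  2050 * 0.473 = 970 — total 1215
Band 2: 2800 * 0.974 = 2727
Band 3: 2000 * 0.974 = 1948
Band 4: 5450 * 0.958 = 5221
Band 5: 1800 * 0.967 = 1741
Band 6: 2050 * 0.961 = 1970
Band 7: 4100 * 0.972 = 3985
Population now: 0–9=1215, 10–19=2727, 20–29=1948, 30–39=5221, 40–49=1741, 50–59=1970, 60–69=3985
— Period 2 —
Births: 1948 * 0.045 = 88  |  1741 * 0.473 = 823 — total 911
Band 2: 1215 * 0.974 = 1183
Band 3: 2727 * 0.974 = 2656
Band 4: 1948 * 0.958 = 1866
Band 5: 5221 * 0.967 = 5049
Band 6: 1741 * 0.961 = 1673
Band 7: 1970 * 0.972 = 1915
Population now: 0–9=911, 10–19=1183, 20–29=2656, 30–39=1866, 40–49=5049, 50–59=1673, 60–69=1915
— Period 3 —
Births: 2656 * 0.045 = 120  |  5049 * 0.473 = 2388 — total 2508
Band 2: 911 * 0.974 = 887
Band 3: 1183 * 0.974 = 1152
Band 4: 2656 * 0.958 = 2544
Band 5: 1866 * 0.967 = 1804
Band 6: 5049 * 0.961 = 4852
Band 7: 1673 * 0.972 = 1626
Population now: 0–9=2508, 10–19=887, 20–29=1152, 30–39=2544, 40–49=1804, 50–59=4852, 60–69=1626
Scenario B total after 3 periods: 15373
Difference B − A = 15373 − 15665 = -292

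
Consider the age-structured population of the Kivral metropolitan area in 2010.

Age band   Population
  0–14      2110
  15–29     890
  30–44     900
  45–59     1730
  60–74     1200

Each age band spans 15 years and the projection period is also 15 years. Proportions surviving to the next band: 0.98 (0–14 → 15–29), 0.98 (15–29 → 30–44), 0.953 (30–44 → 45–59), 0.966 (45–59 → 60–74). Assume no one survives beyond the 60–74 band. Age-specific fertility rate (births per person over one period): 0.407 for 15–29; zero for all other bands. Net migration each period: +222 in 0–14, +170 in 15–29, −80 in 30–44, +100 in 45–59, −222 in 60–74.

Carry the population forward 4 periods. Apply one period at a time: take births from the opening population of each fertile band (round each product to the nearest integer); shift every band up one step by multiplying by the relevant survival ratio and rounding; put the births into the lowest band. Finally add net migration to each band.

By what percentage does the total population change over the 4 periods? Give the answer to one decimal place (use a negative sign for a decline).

-24.8

Numbering the bands 1..5 from youngest to oldest:
Period 1:
Births: 890 * 0.407 = 362
Band 2: 2110 * 0.98 = 2068
Band 3: 890 * 0.98 = 872
Band 4: 900 * 0.953 = 858
Band 5: 1730 * 0.966 = 1671
Net migration: Band 1 + 222 → 584; Band 2 + 170 → 2238; Band 3 − 80 → 792; Band 4 + 100 → 958; Band 5 − 222 → 1449
Population now: 0–14=584, 15–29=2238, 30–44=792, 45–59=958, 60–74=1449
Period 2:
Births: 2238 * 0.407 = 911
Band 2: 584 * 0.98 = 572
Band 3: 2238 * 0.98 = 2193
Band 4: 792 * 0.953 = 755
Band 5: 958 * 0.966 = 925
Net migration: Band 1 + 222 → 1133; Band 2 + 170 → 742; Band 3 − 80 → 2113; Band 4 + 100 → 855; Band 5 − 222 → 703
Population now: 0–14=1133, 15–29=742, 30–44=2113, 45–59=855, 60–74=703
Period 3:
Births: 742 * 0.407 = 302
Band 2: 1133 * 0.98 = 1110
Band 3: 742 * 0.98 = 727
Band 4: 2113 * 0.953 = 2014
Band 5: 855 * 0.966 = 826
Net migration: Band 1 + 222 → 524; Band 2 + 170 → 1280; Band 3 − 80 → 647; Band 4 + 100 → 2114; Band 5 − 222 → 604
Population now: 0–14=524, 15–29=1280, 30–44=647, 45–59=2114, 60–74=604
Period 4:
Births: 1280 * 0.407 = 521
Band 2: 524 * 0.98 = 514
Band 3: 1280 * 0.98 = 1254
Band 4: 647 * 0.953 = 617
Band 5: 2114 * 0.966 = 2042
Net migration: Band 1 + 222 → 743; Band 2 + 170 → 684; Band 3 − 80 → 1174; Band 4 + 100 → 717; Band 5 − 222 → 1820
Population now: 0–14=743, 15–29=684, 30–44=1174, 45–59=717, 60–74=1820
Total: 6830 → 5138; change = -1692; percentage change = -24.8%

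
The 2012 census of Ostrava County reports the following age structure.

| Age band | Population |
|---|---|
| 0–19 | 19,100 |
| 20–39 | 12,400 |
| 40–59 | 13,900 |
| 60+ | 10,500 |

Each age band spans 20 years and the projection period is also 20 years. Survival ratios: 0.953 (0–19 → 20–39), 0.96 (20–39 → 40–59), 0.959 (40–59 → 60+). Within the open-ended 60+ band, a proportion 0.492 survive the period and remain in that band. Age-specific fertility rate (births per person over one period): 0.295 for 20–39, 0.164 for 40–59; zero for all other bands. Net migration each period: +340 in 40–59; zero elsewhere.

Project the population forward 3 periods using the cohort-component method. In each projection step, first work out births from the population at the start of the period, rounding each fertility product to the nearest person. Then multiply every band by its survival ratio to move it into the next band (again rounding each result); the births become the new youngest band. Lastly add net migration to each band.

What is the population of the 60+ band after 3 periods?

27338

Let band 1 be 0–19 through band 4 = 60+.
Period 1.
Births: 12400 * 0.295 = 3658 ; 13900 * 0.164 = 2280 → 5938
Band 2: 19100 * 0.953 = 18202
Band 3: 12400 * 0.96 = 11904
Band 4: 13900 * 0.959 + 10500 * 0.492 = 13330 + 5166 = 18496
Net migration: Band 3 + 340 → 12244
End of period: [5938, 18202, 12244, 18496]
Period 2.
Births: 18202 * 0.295 = 5370 ; 12244 * 0.164 = 2008 → 7378
Band 2: 5938 * 0.953 = 5659
Band 3: 18202 * 0.96 = 17474
Band 4: 12244 * 0.959 + 18496 * 0.492 = 11742 + 9100 = 20842
Net migration: Band 3 + 340 → 17814
End of period: [7378, 5659, 17814, 20842]
Period 3.
Births: 5659 * 0.295 = 1669 ; 17814 * 0.164 = 2921 → 4590
Band 2: 7378 * 0.953 = 7031
Band 3: 5659 * 0.96 = 5433
Band 4: 17814 * 0.959 + 20842 * 0.492 = 17084 + 10254 = 27338
Net migration: Band 3 + 340 → 5773
End of period: [4590, 7031, 5773, 27338]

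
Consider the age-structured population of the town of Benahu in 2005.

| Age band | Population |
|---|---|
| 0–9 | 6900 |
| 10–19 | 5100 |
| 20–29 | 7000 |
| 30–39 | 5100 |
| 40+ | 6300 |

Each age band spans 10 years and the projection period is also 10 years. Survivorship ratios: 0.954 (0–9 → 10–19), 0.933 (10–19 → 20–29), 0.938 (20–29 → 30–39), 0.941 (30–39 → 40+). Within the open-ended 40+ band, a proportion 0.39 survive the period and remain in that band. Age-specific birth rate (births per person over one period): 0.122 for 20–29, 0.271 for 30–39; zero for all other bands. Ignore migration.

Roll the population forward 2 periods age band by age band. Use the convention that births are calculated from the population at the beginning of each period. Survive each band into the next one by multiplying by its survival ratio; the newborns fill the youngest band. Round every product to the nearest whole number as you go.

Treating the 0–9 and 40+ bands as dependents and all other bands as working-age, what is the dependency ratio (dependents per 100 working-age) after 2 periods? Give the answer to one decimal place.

After projecting period 1:
Births: 7000 * 0.122 = 854 ; 5100 * 0.271 = 1382 ⇒ total 2236
10–19: 6900 * 0.954 = 6583
20–29: 5100 * 0.933 = 4758
30–39: 7000 * 0.938 = 6566
40+: 5100 * 0.941 + 6300 * 0.39 = 4799 + 2457 = 7256
End of period: [2236, 6583, 4758, 6566, 7256]
After projecting period 2:
Births: 4758 * 0.122 = 580 ; 6566 * 0.271 = 1779 ⇒ total 2359
10–19: 2236 * 0.954 = 2133
20–29: 6583 * 0.933 = 6142
30–39: 4758 * 0.938 = 4463
40+: 6566 * 0.941 + 7256 * 0.39 = 6179 + 2830 = 9009
End of period: [2359, 2133, 6142, 4463, 9009]
Dependents (band 0–9 + band 40+) = 2359 + 9009 = 11368; working-age = 12738; ratio = 11368/12738 × 100 = 89.2

89.2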